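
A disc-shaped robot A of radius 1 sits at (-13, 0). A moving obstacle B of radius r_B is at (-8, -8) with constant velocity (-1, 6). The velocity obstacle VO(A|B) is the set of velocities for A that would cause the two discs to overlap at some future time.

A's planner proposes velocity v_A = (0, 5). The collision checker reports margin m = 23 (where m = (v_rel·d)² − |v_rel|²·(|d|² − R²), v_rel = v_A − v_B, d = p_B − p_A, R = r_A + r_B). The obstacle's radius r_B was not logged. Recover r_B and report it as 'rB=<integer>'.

m = 23
d = (5, -8);  v_rel = (1, -1),  |v_rel|² = 2
v_rel×d = (1)·(-8) − (-1)·(5) = -3
since m = R²·2 − (-3)²:  R² = (9 + 23) / 2 = 16
R = √16 = 4  ⇒  r_B = 4 − 1 = 3

rB=3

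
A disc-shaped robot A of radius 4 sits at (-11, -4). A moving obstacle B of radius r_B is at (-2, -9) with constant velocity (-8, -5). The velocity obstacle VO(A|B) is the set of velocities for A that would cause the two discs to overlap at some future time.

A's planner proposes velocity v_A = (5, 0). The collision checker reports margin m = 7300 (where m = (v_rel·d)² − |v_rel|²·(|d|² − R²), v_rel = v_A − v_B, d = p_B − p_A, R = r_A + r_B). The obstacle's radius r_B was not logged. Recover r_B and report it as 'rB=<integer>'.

m = 7300
d = (9, -5);  v_rel = (13, 5),  |v_rel|² = 194
v_rel×d = (13)·(-5) − (5)·(9) = -110
since m = R²·194 − (-110)²:  R² = (12100 + 7300) / 194 = 100
R = √100 = 10  ⇒  r_B = 10 − 4 = 6

rB=6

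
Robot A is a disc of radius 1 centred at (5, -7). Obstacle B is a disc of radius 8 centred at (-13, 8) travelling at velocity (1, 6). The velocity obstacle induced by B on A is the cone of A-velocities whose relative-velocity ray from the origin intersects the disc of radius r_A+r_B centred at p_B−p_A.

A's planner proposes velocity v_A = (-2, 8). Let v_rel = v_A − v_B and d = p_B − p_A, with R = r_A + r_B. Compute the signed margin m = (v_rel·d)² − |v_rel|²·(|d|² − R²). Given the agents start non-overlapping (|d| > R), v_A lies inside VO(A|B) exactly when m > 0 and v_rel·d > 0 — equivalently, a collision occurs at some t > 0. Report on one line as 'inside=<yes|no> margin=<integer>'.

d = (-18, 15),  |d|² = 549;  R = 1+8 = 9,  c = 549−9² = 468
v_rel = (-3, 2),  |v_rel|² = 13;  v_rel·d = (-3)·(-18) + (2)·(15) = 84
13·t² − 168·t + 468 = 0  ⇒  m = 84² − 13·468 = 972
m = 972 > 0,  v_rel·d = 84 > 0  ⇒  inside

inside=yes margin=972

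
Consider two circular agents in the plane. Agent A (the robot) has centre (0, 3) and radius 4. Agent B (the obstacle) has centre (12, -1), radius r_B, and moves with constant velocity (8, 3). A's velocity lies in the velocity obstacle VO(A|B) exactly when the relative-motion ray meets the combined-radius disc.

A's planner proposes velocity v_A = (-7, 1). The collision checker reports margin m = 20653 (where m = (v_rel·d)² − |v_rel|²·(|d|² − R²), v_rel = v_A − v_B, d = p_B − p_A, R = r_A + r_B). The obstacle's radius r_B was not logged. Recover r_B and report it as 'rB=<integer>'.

m = 20653
d = (12, -4);  v_rel = (-15, -2),  |v_rel|² = 229
v_rel×d = (-15)·(-4) − (-2)·(12) = 84
since m = R²·229 − 84²:  R² = (7056 + 20653) / 229 = 121
R = √121 = 11  ⇒  r_B = 11 − 4 = 7

rB=7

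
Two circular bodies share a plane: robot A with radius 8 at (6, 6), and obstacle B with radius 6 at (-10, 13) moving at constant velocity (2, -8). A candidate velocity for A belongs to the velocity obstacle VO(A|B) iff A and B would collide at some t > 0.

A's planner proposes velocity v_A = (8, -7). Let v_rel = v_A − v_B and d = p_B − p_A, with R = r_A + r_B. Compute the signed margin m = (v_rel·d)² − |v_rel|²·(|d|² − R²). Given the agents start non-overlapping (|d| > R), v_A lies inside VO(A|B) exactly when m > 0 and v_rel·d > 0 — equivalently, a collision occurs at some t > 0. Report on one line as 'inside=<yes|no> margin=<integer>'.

d = (-16, 7),  |d|² = 305;  R = 8+6 = 14,  c = 305−14² = 109
v_rel = (6, 1),  |v_rel|² = 37;  v_rel·d = (6)·(-16) + (1)·(7) = -89
37·t² + 178·t + 109 = 0  ⇒  m = (-89)² − 37·109 = 3888
m = 3888 > 0,  v_rel·d = -89 < 0  ⇒  outside

inside=no margin=3888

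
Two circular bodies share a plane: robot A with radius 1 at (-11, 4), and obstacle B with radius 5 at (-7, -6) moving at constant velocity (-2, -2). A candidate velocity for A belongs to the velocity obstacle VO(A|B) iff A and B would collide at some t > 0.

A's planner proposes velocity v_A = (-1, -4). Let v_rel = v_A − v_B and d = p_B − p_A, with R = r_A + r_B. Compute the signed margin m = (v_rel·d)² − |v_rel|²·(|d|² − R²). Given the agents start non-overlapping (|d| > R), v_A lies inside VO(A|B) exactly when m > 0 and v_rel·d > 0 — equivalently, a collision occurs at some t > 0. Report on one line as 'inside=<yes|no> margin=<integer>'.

d = (4, -10),  |d|² = 116;  R = 1+5 = 6,  c = 116−6² = 80
v_rel = (1, -2),  |v_rel|² = 5;  v_rel·d = (1)·(4) + (-2)·(-10) = 24
5·t² − 48·t + 80 = 0  ⇒  m = 24² − 5·80 = 176
m = 176 > 0,  v_rel·d = 24 > 0  ⇒  inside

inside=yes margin=176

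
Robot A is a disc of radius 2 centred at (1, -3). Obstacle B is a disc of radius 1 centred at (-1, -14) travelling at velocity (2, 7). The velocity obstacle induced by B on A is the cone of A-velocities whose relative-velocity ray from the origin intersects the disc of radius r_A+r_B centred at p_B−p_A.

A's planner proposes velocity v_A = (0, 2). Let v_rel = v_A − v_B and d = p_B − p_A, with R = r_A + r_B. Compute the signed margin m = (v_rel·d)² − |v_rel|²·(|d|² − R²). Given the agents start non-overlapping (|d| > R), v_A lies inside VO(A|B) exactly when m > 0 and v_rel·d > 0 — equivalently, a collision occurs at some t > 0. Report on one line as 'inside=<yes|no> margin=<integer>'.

d = (-2, -11),  |d|² = 125;  R = 2+1 = 3,  c = 125−3² = 116
v_rel = (-2, -5),  |v_rel|² = 29;  v_rel·d = (-2)·(-2) + (-5)·(-11) = 59
29·t² − 118·t + 116 = 0  ⇒  m = 59² − 29·116 = 117
m = 117 > 0,  v_rel·d = 59 > 0  ⇒  inside

inside=yes margin=117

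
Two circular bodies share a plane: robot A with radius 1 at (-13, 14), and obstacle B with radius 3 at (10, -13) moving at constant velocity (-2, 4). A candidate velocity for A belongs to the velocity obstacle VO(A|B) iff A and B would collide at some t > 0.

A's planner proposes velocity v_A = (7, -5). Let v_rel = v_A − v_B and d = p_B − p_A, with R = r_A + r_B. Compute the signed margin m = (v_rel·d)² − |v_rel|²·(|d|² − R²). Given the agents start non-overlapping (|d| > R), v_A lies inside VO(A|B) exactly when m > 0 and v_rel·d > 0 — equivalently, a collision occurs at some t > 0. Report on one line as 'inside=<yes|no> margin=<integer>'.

d = (23, -27),  |d|² = 1258;  R = 1+3 = 4,  c = 1258−4² = 1242
v_rel = (9, -9),  |v_rel|² = 162;  v_rel·d = (9)·(23) + (-9)·(-27) = 450
162·t² − 900·t + 1242 = 0  ⇒  m = 450² − 162·1242 = 1296
m = 1296 > 0,  v_rel·d = 450 > 0  ⇒  inside

inside=yes margin=1296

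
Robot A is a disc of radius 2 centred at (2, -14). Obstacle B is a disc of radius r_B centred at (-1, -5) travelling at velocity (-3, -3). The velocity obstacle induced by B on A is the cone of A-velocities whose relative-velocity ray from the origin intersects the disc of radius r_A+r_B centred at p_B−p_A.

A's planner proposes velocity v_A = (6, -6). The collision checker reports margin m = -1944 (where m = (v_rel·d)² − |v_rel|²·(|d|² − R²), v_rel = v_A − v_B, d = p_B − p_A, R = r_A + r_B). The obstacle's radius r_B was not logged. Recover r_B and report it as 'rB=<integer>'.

m = -1944
d = (-3, 9);  v_rel = (9, -3),  |v_rel|² = 90
v_rel×d = (9)·(9) − (-3)·(-3) = 72
since m = R²·90 − 72²:  R² = (5184 + -1944) / 90 = 36
R = √36 = 6  ⇒  r_B = 6 − 2 = 4

rB=4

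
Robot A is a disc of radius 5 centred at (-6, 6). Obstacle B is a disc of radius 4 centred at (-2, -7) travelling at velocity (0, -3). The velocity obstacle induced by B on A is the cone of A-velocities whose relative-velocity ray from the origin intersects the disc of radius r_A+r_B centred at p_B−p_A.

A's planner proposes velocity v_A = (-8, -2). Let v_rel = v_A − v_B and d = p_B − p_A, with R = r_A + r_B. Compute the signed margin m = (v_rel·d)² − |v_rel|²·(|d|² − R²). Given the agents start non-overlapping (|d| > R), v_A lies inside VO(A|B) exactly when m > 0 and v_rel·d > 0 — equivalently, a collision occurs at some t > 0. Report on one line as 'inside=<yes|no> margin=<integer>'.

d = (4, -13),  |d|² = 185;  R = 5+4 = 9,  c = 185−9² = 104
v_rel = (-8, 1),  |v_rel|² = 65;  v_rel·d = (-8)·(4) + (1)·(-13) = -45
65·t² + 90·t + 104 = 0  ⇒  m = (-45)² − 65·104 = -4735
m = -4735 < 0,  v_rel·d = -45 < 0  ⇒  outside

inside=no margin=-4735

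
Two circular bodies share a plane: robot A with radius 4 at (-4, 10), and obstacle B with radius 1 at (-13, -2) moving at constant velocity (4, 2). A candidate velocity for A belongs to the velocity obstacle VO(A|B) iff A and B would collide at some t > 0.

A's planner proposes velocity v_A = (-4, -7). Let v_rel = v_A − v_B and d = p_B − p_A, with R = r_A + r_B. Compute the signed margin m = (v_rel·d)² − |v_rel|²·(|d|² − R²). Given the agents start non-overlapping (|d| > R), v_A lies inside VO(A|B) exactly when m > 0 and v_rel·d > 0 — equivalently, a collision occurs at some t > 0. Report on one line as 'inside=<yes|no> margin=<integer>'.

d = (-9, -12),  |d|² = 225;  R = 4+1 = 5,  c = 225−5² = 200
v_rel = (-8, -9),  |v_rel|² = 145;  v_rel·d = (-8)·(-9) + (-9)·(-12) = 180
145·t² − 360·t + 200 = 0  ⇒  m = 180² − 145·200 = 3400
m = 3400 > 0,  v_rel·d = 180 > 0  ⇒  inside

inside=yes margin=3400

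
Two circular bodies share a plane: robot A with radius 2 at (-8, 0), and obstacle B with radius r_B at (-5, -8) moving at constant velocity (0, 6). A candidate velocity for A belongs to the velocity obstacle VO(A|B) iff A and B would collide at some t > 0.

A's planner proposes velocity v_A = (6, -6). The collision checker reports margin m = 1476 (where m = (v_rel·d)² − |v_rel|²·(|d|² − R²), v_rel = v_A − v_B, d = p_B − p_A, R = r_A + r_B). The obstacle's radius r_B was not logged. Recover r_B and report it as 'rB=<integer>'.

m = 1476
d = (3, -8);  v_rel = (6, -12),  |v_rel|² = 180
v_rel×d = (6)·(-8) − (-12)·(3) = -12
since m = R²·180 − (-12)²:  R² = (144 + 1476) / 180 = 9
R = √9 = 3  ⇒  r_B = 3 − 2 = 1

rB=1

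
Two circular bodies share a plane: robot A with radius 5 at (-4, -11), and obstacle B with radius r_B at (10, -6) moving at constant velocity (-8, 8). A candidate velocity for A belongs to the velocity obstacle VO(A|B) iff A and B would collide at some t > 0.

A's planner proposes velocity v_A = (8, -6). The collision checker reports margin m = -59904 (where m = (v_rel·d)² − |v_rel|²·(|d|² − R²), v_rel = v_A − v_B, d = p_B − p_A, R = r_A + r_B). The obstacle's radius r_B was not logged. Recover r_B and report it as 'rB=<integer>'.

m = -59904
d = (14, 5);  v_rel = (16, -14),  |v_rel|² = 452
v_rel×d = (16)·(5) − (-14)·(14) = 276
since m = R²·452 − 276²:  R² = (76176 + -59904) / 452 = 36
R = √36 = 6  ⇒  r_B = 6 − 5 = 1

rB=1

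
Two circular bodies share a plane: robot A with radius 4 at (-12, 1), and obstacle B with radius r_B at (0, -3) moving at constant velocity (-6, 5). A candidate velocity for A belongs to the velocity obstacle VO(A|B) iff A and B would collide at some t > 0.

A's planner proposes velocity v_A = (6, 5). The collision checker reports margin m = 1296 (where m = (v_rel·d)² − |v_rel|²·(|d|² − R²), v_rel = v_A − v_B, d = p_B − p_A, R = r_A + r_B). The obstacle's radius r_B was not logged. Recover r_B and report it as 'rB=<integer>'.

m = 1296
d = (12, -4);  v_rel = (12, 0),  |v_rel|² = 144
v_rel×d = (12)·(-4) − (0)·(12) = -48
since m = R²·144 − (-48)²:  R² = (2304 + 1296) / 144 = 25
R = √25 = 5  ⇒  r_B = 5 − 4 = 1

rB=1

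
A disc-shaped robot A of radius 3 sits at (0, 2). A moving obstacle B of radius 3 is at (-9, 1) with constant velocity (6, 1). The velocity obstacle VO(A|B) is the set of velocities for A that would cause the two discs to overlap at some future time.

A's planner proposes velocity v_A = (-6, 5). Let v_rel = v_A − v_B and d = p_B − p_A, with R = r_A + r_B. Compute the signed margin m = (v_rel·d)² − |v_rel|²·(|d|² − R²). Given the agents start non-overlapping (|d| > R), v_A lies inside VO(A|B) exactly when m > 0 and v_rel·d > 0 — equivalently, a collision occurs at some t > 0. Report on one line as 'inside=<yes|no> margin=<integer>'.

d = (-9, -1),  |d|² = 82;  R = 3+3 = 6,  c = 82−6² = 46
v_rel = (-12, 4),  |v_rel|² = 160;  v_rel·d = (-12)·(-9) + (4)·(-1) = 104
160·t² − 208·t + 46 = 0  ⇒  m = 104² − 160·46 = 3456
m = 3456 > 0,  v_rel·d = 104 > 0  ⇒  inside

inside=yes margin=3456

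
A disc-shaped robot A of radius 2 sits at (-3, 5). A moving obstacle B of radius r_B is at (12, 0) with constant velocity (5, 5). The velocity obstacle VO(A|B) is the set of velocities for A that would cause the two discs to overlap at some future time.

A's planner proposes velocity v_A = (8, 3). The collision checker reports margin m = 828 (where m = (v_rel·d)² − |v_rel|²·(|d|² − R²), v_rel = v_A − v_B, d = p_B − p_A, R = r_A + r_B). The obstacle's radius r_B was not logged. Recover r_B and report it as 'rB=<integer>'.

m = 828
d = (15, -5);  v_rel = (3, -2),  |v_rel|² = 13
v_rel×d = (3)·(-5) − (-2)·(15) = 15
since m = R²·13 − 15²:  R² = (225 + 828) / 13 = 81
R = √81 = 9  ⇒  r_B = 9 − 2 = 7

rB=7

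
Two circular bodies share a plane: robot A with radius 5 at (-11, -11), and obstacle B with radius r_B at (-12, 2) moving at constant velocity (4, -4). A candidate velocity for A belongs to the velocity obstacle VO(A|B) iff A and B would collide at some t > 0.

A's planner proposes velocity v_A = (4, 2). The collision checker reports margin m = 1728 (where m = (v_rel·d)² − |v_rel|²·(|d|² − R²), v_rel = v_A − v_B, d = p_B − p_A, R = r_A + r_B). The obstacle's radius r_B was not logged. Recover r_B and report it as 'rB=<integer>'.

m = 1728
d = (-1, 13);  v_rel = (0, 6),  |v_rel|² = 36
v_rel×d = (0)·(13) − (6)·(-1) = 6
since m = R²·36 − 6²:  R² = (36 + 1728) / 36 = 49
R = √49 = 7  ⇒  r_B = 7 − 5 = 2

rB=2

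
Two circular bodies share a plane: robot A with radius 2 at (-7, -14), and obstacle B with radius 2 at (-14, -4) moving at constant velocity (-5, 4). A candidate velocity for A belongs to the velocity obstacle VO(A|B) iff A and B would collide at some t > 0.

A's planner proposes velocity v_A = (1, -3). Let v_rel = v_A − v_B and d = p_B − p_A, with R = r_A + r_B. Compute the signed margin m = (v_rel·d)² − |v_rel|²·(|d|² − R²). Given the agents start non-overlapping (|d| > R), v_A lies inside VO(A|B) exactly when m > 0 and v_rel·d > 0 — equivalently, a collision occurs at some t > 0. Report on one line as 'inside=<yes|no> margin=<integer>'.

d = (-7, 10),  |d|² = 149;  R = 2+2 = 4,  c = 149−4² = 133
v_rel = (6, -7),  |v_rel|² = 85;  v_rel·d = (6)·(-7) + (-7)·(10) = -112
85·t² + 224·t + 133 = 0  ⇒  m = (-112)² − 85·133 = 1239
m = 1239 > 0,  v_rel·d = -112 < 0  ⇒  outside

inside=no margin=1239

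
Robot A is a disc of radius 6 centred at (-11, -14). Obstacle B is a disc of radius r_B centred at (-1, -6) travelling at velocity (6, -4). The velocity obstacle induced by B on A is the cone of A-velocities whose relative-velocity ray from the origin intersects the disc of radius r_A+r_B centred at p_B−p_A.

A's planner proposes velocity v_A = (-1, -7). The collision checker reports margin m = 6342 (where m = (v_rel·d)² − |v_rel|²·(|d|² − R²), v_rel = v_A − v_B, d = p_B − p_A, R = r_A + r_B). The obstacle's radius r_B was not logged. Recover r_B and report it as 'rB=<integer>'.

m = 6342
d = (10, 8);  v_rel = (-7, -3),  |v_rel|² = 58
v_rel×d = (-7)·(8) − (-3)·(10) = -26
since m = R²·58 − (-26)²:  R² = (676 + 6342) / 58 = 121
R = √121 = 11  ⇒  r_B = 11 − 6 = 5

rB=5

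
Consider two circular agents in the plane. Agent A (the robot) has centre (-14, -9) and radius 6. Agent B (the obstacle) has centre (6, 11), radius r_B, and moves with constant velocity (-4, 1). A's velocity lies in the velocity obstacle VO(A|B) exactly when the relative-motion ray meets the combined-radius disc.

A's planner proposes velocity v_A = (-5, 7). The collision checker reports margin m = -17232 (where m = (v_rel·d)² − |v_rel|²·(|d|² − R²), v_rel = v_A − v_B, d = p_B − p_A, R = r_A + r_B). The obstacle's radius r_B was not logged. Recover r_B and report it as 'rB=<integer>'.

m = -17232
d = (20, 20);  v_rel = (-1, 6),  |v_rel|² = 37
v_rel×d = (-1)·(20) − (6)·(20) = -140
since m = R²·37 − (-140)²:  R² = (19600 + -17232) / 37 = 64
R = √64 = 8  ⇒  r_B = 8 − 6 = 2

rB=2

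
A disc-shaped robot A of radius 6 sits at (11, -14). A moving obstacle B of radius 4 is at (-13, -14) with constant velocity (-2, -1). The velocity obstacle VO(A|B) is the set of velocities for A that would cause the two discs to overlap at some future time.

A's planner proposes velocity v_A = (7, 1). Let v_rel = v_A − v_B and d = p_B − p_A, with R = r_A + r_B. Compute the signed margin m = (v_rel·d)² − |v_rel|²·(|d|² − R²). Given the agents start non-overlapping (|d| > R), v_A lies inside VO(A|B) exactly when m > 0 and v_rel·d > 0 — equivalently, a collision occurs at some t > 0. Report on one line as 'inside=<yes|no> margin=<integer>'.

d = (-24, 0),  |d|² = 576;  R = 6+4 = 10,  c = 576−10² = 476
v_rel = (9, 2),  |v_rel|² = 85;  v_rel·d = (9)·(-24) + (2)·(0) = -216
85·t² + 432·t + 476 = 0  ⇒  m = (-216)² − 85·476 = 6196
m = 6196 > 0,  v_rel·d = -216 < 0  ⇒  outside

inside=no margin=6196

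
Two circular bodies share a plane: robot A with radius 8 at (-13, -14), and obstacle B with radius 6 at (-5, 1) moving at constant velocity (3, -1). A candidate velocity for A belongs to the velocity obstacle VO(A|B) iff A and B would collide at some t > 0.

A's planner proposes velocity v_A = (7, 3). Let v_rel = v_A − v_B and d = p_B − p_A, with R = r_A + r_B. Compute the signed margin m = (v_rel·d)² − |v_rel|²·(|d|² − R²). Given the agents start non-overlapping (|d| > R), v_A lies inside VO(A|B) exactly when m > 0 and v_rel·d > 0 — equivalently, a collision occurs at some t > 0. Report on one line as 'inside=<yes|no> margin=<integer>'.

d = (8, 15),  |d|² = 289;  R = 8+6 = 14,  c = 289−14² = 93
v_rel = (4, 4),  |v_rel|² = 32;  v_rel·d = (4)·(8) + (4)·(15) = 92
32·t² − 184·t + 93 = 0  ⇒  m = 92² − 32·93 = 5488
m = 5488 > 0,  v_rel·d = 92 > 0  ⇒  inside

inside=yes margin=5488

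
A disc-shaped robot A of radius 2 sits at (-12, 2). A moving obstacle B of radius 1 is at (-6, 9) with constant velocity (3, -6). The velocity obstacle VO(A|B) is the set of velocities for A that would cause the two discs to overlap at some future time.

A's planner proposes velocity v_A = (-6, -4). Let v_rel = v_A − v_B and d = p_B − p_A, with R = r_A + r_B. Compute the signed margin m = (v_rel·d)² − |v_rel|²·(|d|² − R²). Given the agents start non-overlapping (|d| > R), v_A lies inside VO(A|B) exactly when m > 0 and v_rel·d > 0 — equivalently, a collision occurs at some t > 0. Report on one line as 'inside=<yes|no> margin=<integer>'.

d = (6, 7),  |d|² = 85;  R = 2+1 = 3,  c = 85−3² = 76
v_rel = (-9, 2),  |v_rel|² = 85;  v_rel·d = (-9)·(6) + (2)·(7) = -40
85·t² + 80·t + 76 = 0  ⇒  m = (-40)² − 85·76 = -4860
m = -4860 < 0,  v_rel·d = -40 < 0  ⇒  outside

inside=no margin=-4860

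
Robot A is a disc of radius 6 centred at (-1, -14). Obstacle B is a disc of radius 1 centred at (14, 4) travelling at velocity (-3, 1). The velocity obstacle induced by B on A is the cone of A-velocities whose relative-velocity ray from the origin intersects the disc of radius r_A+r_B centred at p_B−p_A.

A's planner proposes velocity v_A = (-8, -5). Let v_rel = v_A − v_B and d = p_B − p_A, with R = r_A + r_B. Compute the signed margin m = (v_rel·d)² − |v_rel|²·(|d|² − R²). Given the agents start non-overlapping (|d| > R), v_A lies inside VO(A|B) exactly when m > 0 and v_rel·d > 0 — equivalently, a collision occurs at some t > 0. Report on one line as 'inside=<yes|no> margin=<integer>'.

d = (15, 18),  |d|² = 549;  R = 6+1 = 7,  c = 549−7² = 500
v_rel = (-5, -6),  |v_rel|² = 61;  v_rel·d = (-5)·(15) + (-6)·(18) = -183
61·t² + 366·t + 500 = 0  ⇒  m = (-183)² − 61·500 = 2989
m = 2989 > 0,  v_rel·d = -183 < 0  ⇒  outside

inside=no margin=2989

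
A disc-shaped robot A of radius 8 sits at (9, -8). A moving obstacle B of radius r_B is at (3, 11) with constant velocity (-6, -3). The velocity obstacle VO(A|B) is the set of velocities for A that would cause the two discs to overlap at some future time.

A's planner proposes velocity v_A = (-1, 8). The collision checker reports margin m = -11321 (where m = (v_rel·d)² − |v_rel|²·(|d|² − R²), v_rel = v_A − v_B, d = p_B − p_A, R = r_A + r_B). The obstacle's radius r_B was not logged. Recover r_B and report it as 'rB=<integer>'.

m = -11321
d = (-6, 19);  v_rel = (5, 11),  |v_rel|² = 146
v_rel×d = (5)·(19) − (11)·(-6) = 161
since m = R²·146 − 161²:  R² = (25921 + -11321) / 146 = 100
R = √100 = 10  ⇒  r_B = 10 − 8 = 2

rB=2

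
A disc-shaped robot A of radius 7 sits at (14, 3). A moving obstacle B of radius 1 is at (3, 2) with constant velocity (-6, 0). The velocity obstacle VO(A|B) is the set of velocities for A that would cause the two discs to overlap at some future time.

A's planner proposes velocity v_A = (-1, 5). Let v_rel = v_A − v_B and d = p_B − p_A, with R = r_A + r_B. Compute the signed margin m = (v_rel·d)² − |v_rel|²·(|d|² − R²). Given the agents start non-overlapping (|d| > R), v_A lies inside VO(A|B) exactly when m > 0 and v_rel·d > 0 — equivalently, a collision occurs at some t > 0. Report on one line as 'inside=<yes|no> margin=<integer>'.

d = (-11, -1),  |d|² = 122;  R = 7+1 = 8,  c = 122−8² = 58
v_rel = (5, 5),  |v_rel|² = 50;  v_rel·d = (5)·(-11) + (5)·(-1) = -60
50·t² + 120·t + 58 = 0  ⇒  m = (-60)² − 50·58 = 700
m = 700 > 0,  v_rel·d = -60 < 0  ⇒  outside

inside=no margin=700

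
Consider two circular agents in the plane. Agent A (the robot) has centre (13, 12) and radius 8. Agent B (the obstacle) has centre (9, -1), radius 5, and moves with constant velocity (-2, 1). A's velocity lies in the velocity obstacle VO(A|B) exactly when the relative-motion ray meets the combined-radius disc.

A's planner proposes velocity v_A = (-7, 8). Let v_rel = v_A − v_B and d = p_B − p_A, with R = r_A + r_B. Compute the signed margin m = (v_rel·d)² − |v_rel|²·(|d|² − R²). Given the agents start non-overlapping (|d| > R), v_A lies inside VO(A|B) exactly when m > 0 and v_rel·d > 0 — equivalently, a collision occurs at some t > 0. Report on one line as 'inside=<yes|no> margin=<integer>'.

d = (-4, -13),  |d|² = 185;  R = 8+5 = 13,  c = 185−13² = 16
v_rel = (-5, 7),  |v_rel|² = 74;  v_rel·d = (-5)·(-4) + (7)·(-13) = -71
74·t² + 142·t + 16 = 0  ⇒  m = (-71)² − 74·16 = 3857
m = 3857 > 0,  v_rel·d = -71 < 0  ⇒  outside

inside=no margin=3857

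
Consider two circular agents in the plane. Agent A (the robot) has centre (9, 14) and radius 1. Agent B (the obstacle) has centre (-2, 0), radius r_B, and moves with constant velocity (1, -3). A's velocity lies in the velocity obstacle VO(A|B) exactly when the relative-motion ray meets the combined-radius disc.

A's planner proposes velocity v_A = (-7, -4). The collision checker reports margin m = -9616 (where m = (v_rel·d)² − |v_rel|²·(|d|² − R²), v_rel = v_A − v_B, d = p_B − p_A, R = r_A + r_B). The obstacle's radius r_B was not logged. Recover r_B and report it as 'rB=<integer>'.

m = -9616
d = (-11, -14);  v_rel = (-8, -1),  |v_rel|² = 65
v_rel×d = (-8)·(-14) − (-1)·(-11) = 101
since m = R²·65 − 101²:  R² = (10201 + -9616) / 65 = 9
R = √9 = 3  ⇒  r_B = 3 − 1 = 2

rB=2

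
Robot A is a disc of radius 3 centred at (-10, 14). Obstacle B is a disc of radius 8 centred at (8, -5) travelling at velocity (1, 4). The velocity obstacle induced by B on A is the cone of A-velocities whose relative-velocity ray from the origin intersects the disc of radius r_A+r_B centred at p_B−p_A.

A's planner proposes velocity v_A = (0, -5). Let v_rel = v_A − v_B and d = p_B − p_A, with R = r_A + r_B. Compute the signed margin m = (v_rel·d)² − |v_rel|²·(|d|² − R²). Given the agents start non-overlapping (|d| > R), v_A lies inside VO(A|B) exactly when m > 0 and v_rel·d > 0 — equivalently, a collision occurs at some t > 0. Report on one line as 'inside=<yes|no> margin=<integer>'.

d = (18, -19),  |d|² = 685;  R = 3+8 = 11,  c = 685−11² = 564
v_rel = (-1, -9),  |v_rel|² = 82;  v_rel·d = (-1)·(18) + (-9)·(-19) = 153
82·t² − 306·t + 564 = 0  ⇒  m = 153² − 82·564 = -22839
m = -22839 < 0,  v_rel·d = 153 > 0  ⇒  outside

inside=no margin=-22839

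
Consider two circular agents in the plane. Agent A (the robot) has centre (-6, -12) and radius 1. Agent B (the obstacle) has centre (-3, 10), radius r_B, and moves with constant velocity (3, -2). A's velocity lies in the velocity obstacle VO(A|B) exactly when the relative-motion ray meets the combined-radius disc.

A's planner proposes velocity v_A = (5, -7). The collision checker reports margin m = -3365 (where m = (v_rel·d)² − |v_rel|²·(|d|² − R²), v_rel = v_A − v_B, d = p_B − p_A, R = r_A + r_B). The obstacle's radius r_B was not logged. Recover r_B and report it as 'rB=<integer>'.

m = -3365
d = (3, 22);  v_rel = (2, -5),  |v_rel|² = 29
v_rel×d = (2)·(22) − (-5)·(3) = 59
since m = R²·29 − 59²:  R² = (3481 + -3365) / 29 = 4
R = √4 = 2  ⇒  r_B = 2 − 1 = 1

rB=1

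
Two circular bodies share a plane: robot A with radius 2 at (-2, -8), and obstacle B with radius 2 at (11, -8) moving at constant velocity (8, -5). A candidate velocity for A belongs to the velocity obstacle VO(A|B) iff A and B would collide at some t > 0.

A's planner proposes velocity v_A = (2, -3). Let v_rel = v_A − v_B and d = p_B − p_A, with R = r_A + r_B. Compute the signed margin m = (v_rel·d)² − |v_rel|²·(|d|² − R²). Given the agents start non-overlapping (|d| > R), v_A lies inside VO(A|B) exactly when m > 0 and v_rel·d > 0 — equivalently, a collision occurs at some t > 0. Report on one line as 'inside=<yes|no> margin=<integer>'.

d = (13, 0),  |d|² = 169;  R = 2+2 = 4,  c = 169−4² = 153
v_rel = (-6, 2),  |v_rel|² = 40;  v_rel·d = (-6)·(13) + (2)·(0) = -78
40·t² + 156·t + 153 = 0  ⇒  m = (-78)² − 40·153 = -36
m = -36 < 0,  v_rel·d = -78 < 0  ⇒  outside

inside=no margin=-36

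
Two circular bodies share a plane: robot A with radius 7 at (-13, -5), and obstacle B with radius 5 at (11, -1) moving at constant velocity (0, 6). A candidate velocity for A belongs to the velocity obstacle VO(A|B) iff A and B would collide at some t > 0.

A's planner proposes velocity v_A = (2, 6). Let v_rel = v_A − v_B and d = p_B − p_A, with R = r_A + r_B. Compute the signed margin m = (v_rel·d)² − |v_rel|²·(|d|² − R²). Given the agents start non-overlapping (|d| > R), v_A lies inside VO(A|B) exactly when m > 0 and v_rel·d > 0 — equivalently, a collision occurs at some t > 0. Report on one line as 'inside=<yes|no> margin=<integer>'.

d = (24, 4),  |d|² = 592;  R = 7+5 = 12,  c = 592−12² = 448
v_rel = (2, 0),  |v_rel|² = 4;  v_rel·d = (2)·(24) + (0)·(4) = 48
4·t² − 96·t + 448 = 0  ⇒  m = 48² − 4·448 = 512
m = 512 > 0,  v_rel·d = 48 > 0  ⇒  inside

inside=yes margin=512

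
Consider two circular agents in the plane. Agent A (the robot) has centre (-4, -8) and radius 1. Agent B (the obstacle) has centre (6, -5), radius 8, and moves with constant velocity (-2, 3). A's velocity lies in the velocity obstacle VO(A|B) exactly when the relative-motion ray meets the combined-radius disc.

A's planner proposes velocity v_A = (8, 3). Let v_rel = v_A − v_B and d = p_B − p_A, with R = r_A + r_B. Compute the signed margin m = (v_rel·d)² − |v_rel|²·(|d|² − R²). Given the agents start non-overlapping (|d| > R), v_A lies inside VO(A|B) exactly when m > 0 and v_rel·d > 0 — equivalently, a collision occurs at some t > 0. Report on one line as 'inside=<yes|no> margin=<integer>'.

d = (10, 3),  |d|² = 109;  R = 1+8 = 9,  c = 109−9² = 28
v_rel = (10, 0),  |v_rel|² = 100;  v_rel·d = (10)·(10) + (0)·(3) = 100
100·t² − 200·t + 28 = 0  ⇒  m = 100² − 100·28 = 7200
m = 7200 > 0,  v_rel·d = 100 > 0  ⇒  inside

inside=yes margin=7200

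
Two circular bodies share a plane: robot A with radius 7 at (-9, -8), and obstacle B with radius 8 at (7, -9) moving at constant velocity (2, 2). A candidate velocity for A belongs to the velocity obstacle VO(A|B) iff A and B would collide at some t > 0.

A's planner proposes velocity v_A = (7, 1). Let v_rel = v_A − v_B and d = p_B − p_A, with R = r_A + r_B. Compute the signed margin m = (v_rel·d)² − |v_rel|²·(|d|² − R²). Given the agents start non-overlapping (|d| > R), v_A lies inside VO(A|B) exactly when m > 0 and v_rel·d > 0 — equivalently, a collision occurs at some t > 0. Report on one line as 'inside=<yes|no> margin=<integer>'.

d = (16, -1),  |d|² = 257;  R = 7+8 = 15,  c = 257−15² = 32
v_rel = (5, -1),  |v_rel|² = 26;  v_rel·d = (5)·(16) + (-1)·(-1) = 81
26·t² − 162·t + 32 = 0  ⇒  m = 81² − 26·32 = 5729
m = 5729 > 0,  v_rel·d = 81 > 0  ⇒  inside

inside=yes margin=5729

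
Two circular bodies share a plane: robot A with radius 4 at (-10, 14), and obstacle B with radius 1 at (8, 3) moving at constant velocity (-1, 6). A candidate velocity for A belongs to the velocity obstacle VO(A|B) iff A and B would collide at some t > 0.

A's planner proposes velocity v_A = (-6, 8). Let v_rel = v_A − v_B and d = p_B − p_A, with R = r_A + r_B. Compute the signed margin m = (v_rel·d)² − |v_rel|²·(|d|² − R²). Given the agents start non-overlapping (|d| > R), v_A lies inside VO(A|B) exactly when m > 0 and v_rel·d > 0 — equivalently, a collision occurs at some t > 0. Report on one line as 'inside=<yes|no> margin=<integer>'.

d = (18, -11),  |d|² = 445;  R = 4+1 = 5,  c = 445−5² = 420
v_rel = (-5, 2),  |v_rel|² = 29;  v_rel·d = (-5)·(18) + (2)·(-11) = -112
29·t² + 224·t + 420 = 0  ⇒  m = (-112)² − 29·420 = 364
m = 364 > 0,  v_rel·d = -112 < 0  ⇒  outside

inside=no margin=364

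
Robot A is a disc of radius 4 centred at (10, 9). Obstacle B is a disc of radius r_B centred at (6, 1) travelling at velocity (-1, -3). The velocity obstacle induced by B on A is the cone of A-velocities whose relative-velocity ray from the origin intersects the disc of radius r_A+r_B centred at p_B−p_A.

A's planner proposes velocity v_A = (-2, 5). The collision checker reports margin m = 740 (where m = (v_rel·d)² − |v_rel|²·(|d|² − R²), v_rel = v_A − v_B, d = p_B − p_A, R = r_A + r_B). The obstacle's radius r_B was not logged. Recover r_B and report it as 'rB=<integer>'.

m = 740
d = (-4, -8);  v_rel = (-1, 8),  |v_rel|² = 65
v_rel×d = (-1)·(-8) − (8)·(-4) = 40
since m = R²·65 − 40²:  R² = (1600 + 740) / 65 = 36
R = √36 = 6  ⇒  r_B = 6 − 4 = 2

rB=2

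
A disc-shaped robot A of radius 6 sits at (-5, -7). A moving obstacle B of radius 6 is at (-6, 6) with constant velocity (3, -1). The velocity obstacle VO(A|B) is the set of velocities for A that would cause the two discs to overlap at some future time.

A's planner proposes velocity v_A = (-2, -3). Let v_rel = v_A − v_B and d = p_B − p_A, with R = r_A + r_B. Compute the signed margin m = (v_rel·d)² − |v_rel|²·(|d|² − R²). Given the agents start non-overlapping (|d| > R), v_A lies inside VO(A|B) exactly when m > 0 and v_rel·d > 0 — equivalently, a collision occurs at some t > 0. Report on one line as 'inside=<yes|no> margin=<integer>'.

d = (-1, 13),  |d|² = 170;  R = 6+6 = 12,  c = 170−12² = 26
v_rel = (-5, -2),  |v_rel|² = 29;  v_rel·d = (-5)·(-1) + (-2)·(13) = -21
29·t² + 42·t + 26 = 0  ⇒  m = (-21)² − 29·26 = -313
m = -313 < 0,  v_rel·d = -21 < 0  ⇒  outside

inside=no margin=-313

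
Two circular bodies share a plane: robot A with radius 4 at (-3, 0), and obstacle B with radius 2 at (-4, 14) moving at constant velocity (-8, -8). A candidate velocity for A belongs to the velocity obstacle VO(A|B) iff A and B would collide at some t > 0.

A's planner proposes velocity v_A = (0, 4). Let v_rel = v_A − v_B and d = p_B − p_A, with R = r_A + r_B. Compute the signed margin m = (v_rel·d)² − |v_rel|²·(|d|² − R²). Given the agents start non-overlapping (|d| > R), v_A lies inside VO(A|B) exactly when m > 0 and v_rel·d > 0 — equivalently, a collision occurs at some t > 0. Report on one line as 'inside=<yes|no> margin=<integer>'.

d = (-1, 14),  |d|² = 197;  R = 4+2 = 6,  c = 197−6² = 161
v_rel = (8, 12),  |v_rel|² = 208;  v_rel·d = (8)·(-1) + (12)·(14) = 160
208·t² − 320·t + 161 = 0  ⇒  m = 160² − 208·161 = -7888
m = -7888 < 0,  v_rel·d = 160 > 0  ⇒  outside

inside=no margin=-7888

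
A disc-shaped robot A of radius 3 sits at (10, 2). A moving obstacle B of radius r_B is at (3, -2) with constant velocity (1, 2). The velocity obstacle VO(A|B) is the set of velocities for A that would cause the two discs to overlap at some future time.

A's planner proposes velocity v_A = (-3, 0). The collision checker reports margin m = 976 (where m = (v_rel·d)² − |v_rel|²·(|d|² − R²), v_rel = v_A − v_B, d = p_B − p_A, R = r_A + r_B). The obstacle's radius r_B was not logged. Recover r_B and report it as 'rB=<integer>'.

m = 976
d = (-7, -4);  v_rel = (-4, -2),  |v_rel|² = 20
v_rel×d = (-4)·(-4) − (-2)·(-7) = 2
since m = R²·20 − 2²:  R² = (4 + 976) / 20 = 49
R = √49 = 7  ⇒  r_B = 7 − 3 = 4

rB=4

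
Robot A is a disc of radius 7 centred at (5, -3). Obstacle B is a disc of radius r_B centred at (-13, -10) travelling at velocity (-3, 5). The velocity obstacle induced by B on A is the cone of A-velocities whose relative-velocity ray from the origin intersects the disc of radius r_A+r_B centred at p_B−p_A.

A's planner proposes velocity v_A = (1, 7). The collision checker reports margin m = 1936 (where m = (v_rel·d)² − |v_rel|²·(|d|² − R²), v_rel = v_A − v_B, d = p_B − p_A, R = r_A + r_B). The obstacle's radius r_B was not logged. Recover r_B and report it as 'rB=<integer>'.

m = 1936
d = (-18, -7);  v_rel = (4, 2),  |v_rel|² = 20
v_rel×d = (4)·(-7) − (2)·(-18) = 8
since m = R²·20 − 8²:  R² = (64 + 1936) / 20 = 100
R = √100 = 10  ⇒  r_B = 10 − 7 = 3

rB=3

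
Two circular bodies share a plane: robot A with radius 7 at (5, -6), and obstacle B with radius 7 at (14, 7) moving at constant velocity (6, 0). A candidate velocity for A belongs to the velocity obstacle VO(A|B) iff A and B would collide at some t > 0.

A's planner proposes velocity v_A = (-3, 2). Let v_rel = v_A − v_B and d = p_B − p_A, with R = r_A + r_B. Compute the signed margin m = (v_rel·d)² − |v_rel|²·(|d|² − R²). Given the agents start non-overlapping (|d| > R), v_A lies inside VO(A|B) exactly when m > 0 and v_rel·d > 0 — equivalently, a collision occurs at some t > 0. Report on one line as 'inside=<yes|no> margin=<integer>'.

d = (9, 13),  |d|² = 250;  R = 7+7 = 14,  c = 250−14² = 54
v_rel = (-9, 2),  |v_rel|² = 85;  v_rel·d = (-9)·(9) + (2)·(13) = -55
85·t² + 110·t + 54 = 0  ⇒  m = (-55)² − 85·54 = -1565
m = -1565 < 0,  v_rel·d = -55 < 0  ⇒  outside

inside=no margin=-1565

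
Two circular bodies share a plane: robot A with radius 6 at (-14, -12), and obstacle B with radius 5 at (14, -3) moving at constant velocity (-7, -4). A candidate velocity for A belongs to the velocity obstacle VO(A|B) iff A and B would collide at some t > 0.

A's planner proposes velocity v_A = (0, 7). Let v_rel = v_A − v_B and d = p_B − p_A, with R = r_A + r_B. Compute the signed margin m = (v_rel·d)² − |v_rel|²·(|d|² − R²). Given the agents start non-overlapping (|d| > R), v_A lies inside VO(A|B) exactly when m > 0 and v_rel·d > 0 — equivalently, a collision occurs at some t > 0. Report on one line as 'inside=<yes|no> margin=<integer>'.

d = (28, 9),  |d|² = 865;  R = 6+5 = 11,  c = 865−11² = 744
v_rel = (7, 11),  |v_rel|² = 170;  v_rel·d = (7)·(28) + (11)·(9) = 295
170·t² − 590·t + 744 = 0  ⇒  m = 295² − 170·744 = -39455
m = -39455 < 0,  v_rel·d = 295 > 0  ⇒  outside

inside=no margin=-39455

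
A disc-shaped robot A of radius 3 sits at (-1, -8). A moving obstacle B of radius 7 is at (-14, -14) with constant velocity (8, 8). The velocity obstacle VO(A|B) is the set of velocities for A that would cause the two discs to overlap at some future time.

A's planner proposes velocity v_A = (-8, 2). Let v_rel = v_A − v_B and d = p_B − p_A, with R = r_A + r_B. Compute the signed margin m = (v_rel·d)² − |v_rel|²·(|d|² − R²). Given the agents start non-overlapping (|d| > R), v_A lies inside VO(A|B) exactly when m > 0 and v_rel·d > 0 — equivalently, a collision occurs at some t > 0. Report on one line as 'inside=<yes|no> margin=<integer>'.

d = (-13, -6),  |d|² = 205;  R = 3+7 = 10,  c = 205−10² = 105
v_rel = (-16, -6),  |v_rel|² = 292;  v_rel·d = (-16)·(-13) + (-6)·(-6) = 244
292·t² − 488·t + 105 = 0  ⇒  m = 244² − 292·105 = 28876
m = 28876 > 0,  v_rel·d = 244 > 0  ⇒  inside

inside=yes margin=28876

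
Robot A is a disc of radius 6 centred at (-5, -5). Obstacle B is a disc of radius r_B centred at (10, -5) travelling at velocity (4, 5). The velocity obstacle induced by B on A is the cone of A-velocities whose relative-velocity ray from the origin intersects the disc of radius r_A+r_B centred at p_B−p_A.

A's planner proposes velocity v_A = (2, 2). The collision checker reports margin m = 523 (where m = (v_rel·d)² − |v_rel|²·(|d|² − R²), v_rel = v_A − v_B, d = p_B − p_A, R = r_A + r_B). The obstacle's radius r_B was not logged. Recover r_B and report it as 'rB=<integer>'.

m = 523
d = (15, 0);  v_rel = (-2, -3),  |v_rel|² = 13
v_rel×d = (-2)·(0) − (-3)·(15) = 45
since m = R²·13 − 45²:  R² = (2025 + 523) / 13 = 196
R = √196 = 14  ⇒  r_B = 14 − 6 = 8

rB=8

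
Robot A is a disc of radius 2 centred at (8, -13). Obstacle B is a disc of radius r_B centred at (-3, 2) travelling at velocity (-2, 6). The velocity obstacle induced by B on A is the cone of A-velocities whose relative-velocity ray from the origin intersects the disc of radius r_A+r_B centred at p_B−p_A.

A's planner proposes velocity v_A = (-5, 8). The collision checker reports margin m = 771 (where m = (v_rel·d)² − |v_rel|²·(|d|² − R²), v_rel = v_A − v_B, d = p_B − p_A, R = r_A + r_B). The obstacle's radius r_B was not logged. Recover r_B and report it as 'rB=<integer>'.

m = 771
d = (-11, 15);  v_rel = (-3, 2),  |v_rel|² = 13
v_rel×d = (-3)·(15) − (2)·(-11) = -23
since m = R²·13 − (-23)²:  R² = (529 + 771) / 13 = 100
R = √100 = 10  ⇒  r_B = 10 − 2 = 8

rB=8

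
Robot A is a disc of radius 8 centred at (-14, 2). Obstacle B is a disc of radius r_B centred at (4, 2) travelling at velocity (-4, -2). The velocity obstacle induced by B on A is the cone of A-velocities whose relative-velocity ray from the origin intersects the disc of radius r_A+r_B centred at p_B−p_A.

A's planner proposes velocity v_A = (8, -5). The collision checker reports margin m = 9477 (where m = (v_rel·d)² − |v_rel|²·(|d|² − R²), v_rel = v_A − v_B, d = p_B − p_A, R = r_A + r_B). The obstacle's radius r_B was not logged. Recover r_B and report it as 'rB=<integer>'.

m = 9477
d = (18, 0);  v_rel = (12, -3),  |v_rel|² = 153
v_rel×d = (12)·(0) − (-3)·(18) = 54
since m = R²·153 − 54²:  R² = (2916 + 9477) / 153 = 81
R = √81 = 9  ⇒  r_B = 9 − 8 = 1

rB=1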